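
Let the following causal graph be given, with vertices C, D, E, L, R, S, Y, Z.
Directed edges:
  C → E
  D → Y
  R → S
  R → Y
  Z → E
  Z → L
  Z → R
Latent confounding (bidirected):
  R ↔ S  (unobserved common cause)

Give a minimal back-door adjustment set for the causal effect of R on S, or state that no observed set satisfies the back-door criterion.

desc(R)\{R}={S,Y}; candidates ⊆ {C,D,E,L,Z}.
R↔S: latent back-door arc(s) into R.
size 0: {}; under {} R still reaches {E,L,S,Z} ∋ S.
size 1: {C}, {D}, {E} …(+2); under {C} R still reaches {E,L,S,Z} ∋ S.
size 2: {C,D}, {C,E}, {C,L} …(+7); under {C,D} R still reaches {E,L,S,Z} ∋ S.
R↔S cannot be blocked by any observed set — no back-door set.

R→S: no observed back-door set.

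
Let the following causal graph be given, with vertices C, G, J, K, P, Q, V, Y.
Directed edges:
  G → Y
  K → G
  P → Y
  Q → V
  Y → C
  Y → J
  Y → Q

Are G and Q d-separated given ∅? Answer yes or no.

Bayes-Ball from G | ∅ reaches {C,J,K,Q,V,Y}.
Q ∈ reach(G|∅) ⇒ G ⊥̸ Q | ∅.

No — G and Q are d-connected given ∅.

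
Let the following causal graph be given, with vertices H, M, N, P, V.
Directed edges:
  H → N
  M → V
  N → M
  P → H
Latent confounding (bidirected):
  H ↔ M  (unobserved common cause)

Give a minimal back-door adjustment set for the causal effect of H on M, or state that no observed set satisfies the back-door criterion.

desc(H)\{H}={M,N,V}; candidates ⊆ {P}.
H↔M: latent back-door arc(s) into H.
size 0: {}; under {} H still reaches {M,P,V} ∋ M.
size 1: {P}; under {P} H still reaches {M,V} ∋ M.
H↔M cannot be blocked by any observed set — no back-door set.

H→M: no observed back-door set.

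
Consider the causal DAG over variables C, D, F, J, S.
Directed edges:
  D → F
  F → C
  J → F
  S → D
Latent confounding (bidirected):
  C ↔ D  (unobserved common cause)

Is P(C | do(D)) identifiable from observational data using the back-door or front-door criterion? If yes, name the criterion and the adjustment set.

P(C|do(D)): frontdoor, adjust for {F}.

desc(D)\{D}={C,F}; candidates ⊆ {J,S}.
D↔C: latent back-door arc(s) into D.
size 0: {}; under {} D still reaches {C,S} ∋ C.
size 1: {J}, {S}; under {J} D still reaches {C,S} ∋ C.
size 2: {J,S}; under {J,S} D still reaches {C} ∋ C.
D↔C cannot be blocked by any observed set — no back-door set.
{F}: (i) intercepts every directed D→C path; (ii) no back-door D→{F}; (iii) {D} blocks every back-door {F}→C. Front-door holds.
P(C|do(D)) = Σ_{F} P(F|D) Σ_{D'} P(C|F,D')P(D').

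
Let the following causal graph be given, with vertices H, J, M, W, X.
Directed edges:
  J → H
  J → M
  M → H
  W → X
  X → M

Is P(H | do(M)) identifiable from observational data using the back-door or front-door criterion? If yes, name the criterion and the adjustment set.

desc(M)\{M}={H}; candidates ⊆ {J,W,X}.
size 0: {}; under {} M still reaches {H,J,W,X} ∋ H.
{J}: M⊥H given {J} in G with M→· removed — back-door holds.
P(H|do(M)) = Σ_{J} P(H|M,J)·P(J).

P(H|do(M)): backdoor, adjust for {J}.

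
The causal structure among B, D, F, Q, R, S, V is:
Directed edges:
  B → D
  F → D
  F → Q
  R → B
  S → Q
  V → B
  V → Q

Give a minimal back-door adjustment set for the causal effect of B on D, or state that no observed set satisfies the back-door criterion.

B→D: minimal back-door set ∅.

desc(B)\{B}={D}; candidates ⊆ {F,Q,R,S,V}.
∅: B⊥D given ∅ in G with B→· removed — back-door holds.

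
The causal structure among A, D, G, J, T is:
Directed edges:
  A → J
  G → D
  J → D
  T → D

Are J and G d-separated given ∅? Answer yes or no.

Bayes-Ball from J | ∅ reaches {A,D}.
G ∉ reach(J|∅) ⇒ J ⊥ G | ∅.

Yes — J ⊥ G | ∅.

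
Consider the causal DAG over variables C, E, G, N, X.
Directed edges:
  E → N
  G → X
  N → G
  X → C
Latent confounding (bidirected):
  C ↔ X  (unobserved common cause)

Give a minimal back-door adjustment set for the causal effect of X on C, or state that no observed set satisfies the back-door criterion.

desc(X)\{X}={C}; candidates ⊆ {E,G,N}.
X↔C: latent back-door arc(s) into X.
size 0: {}; under {} X still reaches {C,E,G,N} ∋ C.
size 1: {E}, {G}, {N}; under {E} X still reaches {C,G,N} ∋ C.
size 2: {E,G}, {E,N}, {G,N}; under {E,G} X still reaches {C} ∋ C.
X↔C cannot be blocked by any observed set — no back-door set.

X→C: no observed back-door set.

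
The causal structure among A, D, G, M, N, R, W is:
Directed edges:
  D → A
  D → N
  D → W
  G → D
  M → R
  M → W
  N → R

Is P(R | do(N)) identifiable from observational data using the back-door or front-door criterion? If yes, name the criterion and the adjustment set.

P(R|do(N)): backdoor, adjust for ∅.

desc(N)\{N}={R}; candidates ⊆ {A,D,G,M,W}.
∅: N⊥R given ∅ in G with N→· removed — back-door holds.
P(R|do(N)) = P(R|N) — no adjustment needed.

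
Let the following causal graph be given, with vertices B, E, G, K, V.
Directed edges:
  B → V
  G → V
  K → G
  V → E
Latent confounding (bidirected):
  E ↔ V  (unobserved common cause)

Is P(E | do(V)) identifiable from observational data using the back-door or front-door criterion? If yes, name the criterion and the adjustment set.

P(E|do(V)): not identifiable (no BD/FD set).

desc(V)\{V}={E}; candidates ⊆ {B,G,K}.
V↔E: latent back-door arc(s) into V.
size 0: {}; under {} V still reaches {B,E,G,K} ∋ E.
size 1: {B}, {G}, {K}; under {B} V still reaches {E,G,K} ∋ E.
size 2: {B,G}, {B,K}, {G,K}; under {B,G} V still reaches {E} ∋ E.
V↔E cannot be blocked by any observed set — no back-door set.
No mediator lies on a directed V→…→E path.
Neither criterion identifies P(E|do(V)) in this graph.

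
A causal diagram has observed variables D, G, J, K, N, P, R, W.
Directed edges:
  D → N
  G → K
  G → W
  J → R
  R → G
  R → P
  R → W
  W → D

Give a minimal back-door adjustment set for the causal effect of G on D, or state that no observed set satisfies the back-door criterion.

G→D: minimal back-door set {R}.

desc(G)\{G}={D,K,N,W}; candidates ⊆ {J,P,R}.
size 0: {}; under {} G still reaches {D,J,N,P,R,W} ∋ D.
{R}: G⊥D given {R} in G with G→· removed — back-door holds.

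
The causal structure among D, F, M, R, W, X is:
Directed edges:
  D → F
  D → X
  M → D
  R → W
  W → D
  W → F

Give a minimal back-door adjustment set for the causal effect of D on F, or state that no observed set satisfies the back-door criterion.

D→F: minimal back-door set {W}.

desc(D)\{D}={F,X}; candidates ⊆ {M,R,W}.
size 0: {}; under {} D still reaches {F,M,R,W} ∋ F.
{W}: D⊥F given {W} in G with D→· removed — back-door holds.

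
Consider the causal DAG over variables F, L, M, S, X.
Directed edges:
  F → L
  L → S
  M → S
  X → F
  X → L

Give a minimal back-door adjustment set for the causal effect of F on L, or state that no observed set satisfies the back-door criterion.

F→L: minimal back-door set {X}.

desc(F)\{F}={L,S}; candidates ⊆ {M,X}.
size 0: {}; under {} F still reaches {L,S,X} ∋ L.
{X}: F⊥L given {X} in G with F→· removed — back-door holds.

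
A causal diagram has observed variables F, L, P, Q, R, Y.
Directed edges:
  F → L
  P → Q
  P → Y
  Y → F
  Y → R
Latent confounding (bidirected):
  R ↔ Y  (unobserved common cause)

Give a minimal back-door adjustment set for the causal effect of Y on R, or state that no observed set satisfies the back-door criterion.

Y→R: no observed back-door set.

desc(Y)\{Y}={F,L,R}; candidates ⊆ {P,Q}.
Y↔R: latent back-door arc(s) into Y.
size 0: {}; under {} Y still reaches {P,Q,R} ∋ R.
size 1: {P}, {Q}; under {P} Y still reaches {R} ∋ R.
size 2: {P,Q}; under {P,Q} Y still reaches {R} ∋ R.
Y↔R cannot be blocked by any observed set — no back-door set.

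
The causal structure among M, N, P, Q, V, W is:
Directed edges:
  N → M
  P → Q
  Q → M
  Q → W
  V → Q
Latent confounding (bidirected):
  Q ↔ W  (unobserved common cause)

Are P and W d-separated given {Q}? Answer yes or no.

Bayes-Ball from P | {Q} reaches {V,W}.
W ∈ reach(P|{Q}) ⇒ P ⊥̸ W | {Q}.

No — P and W are d-connected given {Q}.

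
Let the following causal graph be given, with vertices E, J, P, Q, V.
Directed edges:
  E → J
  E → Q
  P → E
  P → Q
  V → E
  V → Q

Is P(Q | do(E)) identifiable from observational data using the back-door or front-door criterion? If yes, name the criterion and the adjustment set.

desc(E)\{E}={J,Q}; candidates ⊆ {P,V}.
size 0: {}; under {} E still reaches {P,Q,V} ∋ Q.
size 1: {P}, {V}; under {P} E still reaches {Q,V} ∋ Q.
{P,V}: E⊥Q given {P,V} in G with E→· removed — back-door holds.
P(Q|do(E)) = Σ_{P,V} P(Q|E,P,V)·P(P,V).

P(Q|do(E)): backdoor, adjust for {P, V}.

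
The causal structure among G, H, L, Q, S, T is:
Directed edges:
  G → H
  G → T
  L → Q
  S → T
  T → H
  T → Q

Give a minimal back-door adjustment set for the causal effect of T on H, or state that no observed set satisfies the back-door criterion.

desc(T)\{T}={H,Q}; candidates ⊆ {G,L,S}.
size 0: {}; under {} T still reaches {G,H,S} ∋ H.
{G}: T⊥H given {G} in G with T→· removed — back-door holds.

T→H: minimal back-door set {G}.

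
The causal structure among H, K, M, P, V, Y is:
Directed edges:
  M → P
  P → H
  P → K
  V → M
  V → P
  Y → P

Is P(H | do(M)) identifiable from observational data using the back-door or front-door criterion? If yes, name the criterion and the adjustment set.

P(H|do(M)): backdoor, adjust for {V}.

desc(M)\{M}={H,K,P}; candidates ⊆ {V,Y}.
size 0: {}; under {} M still reaches {H,K,P,V} ∋ H.
{V}: M⊥H given {V} in G with M→· removed — back-door holds.
P(H|do(M)) = Σ_{V} P(H|M,V)·P(V).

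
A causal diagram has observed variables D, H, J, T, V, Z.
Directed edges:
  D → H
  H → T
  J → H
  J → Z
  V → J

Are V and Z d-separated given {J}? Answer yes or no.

Yes — V ⊥ Z | {J}.

Bayes-Ball from V | {J} reaches ∅.
Z ∉ reach(V|{J}) ⇒ V ⊥ Z | {J}.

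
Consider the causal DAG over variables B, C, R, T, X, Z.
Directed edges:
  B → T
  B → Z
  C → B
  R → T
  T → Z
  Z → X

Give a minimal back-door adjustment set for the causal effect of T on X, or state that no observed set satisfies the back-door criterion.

desc(T)\{T}={X,Z}; candidates ⊆ {B,C,R}.
size 0: {}; under {} T still reaches {B,C,R,X,Z} ∋ X.
{B}: T⊥X given {B} in G with T→· removed — back-door holds.

T→X: minimal back-door set {B}.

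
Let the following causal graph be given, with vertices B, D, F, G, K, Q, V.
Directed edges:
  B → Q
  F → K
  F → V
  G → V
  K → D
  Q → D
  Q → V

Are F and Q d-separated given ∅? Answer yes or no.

Bayes-Ball from F | ∅ reaches {D,K,V}.
Q ∉ reach(F|∅) ⇒ F ⊥ Q | ∅.

Yes — F ⊥ Q | ∅.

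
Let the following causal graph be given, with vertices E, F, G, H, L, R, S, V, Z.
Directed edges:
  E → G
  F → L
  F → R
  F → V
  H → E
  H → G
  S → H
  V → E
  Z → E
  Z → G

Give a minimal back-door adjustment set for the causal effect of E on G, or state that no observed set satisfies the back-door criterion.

desc(E)\{E}={G}; candidates ⊆ {F,H,L,R,S,V,Z}.
size 0: {}; under {} E still reaches {F,G,H,L,R,S,V,Z} ∋ G.
size 1: {F}, {H}, {L} …(+4); under {F} E still reaches {G,H,S,V,Z} ∋ G.
{H,Z}: E⊥G given {H,Z} in G with E→· removed — back-door holds.

E→G: minimal back-door set {H, Z}.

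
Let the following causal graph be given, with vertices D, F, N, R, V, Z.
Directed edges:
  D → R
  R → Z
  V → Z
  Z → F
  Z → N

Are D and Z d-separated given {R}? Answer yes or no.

Yes — D ⊥ Z | {R}.

Bayes-Ball from D | {R} reaches ∅.
Z ∉ reach(D|{R}) ⇒ D ⊥ Z | {R}.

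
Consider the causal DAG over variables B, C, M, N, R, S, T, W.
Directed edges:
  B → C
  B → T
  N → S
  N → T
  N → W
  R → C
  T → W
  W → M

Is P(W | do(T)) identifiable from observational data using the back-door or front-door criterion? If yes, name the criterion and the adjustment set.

P(W|do(T)): backdoor, adjust for {N}.

desc(T)\{T}={M,W}; candidates ⊆ {B,C,N,R,S}.
size 0: {}; under {} T still reaches {B,C,M,N,S,W} ∋ W.
{N}: T⊥W given {N} in G with T→· removed — back-door holds.
P(W|do(T)) = Σ_{N} P(W|T,N)·P(N).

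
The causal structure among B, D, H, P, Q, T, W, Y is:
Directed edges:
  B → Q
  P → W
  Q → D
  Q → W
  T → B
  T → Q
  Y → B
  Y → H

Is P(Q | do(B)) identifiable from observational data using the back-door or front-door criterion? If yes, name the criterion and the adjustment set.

desc(B)\{B}={D,Q,W}; candidates ⊆ {H,P,T,Y}.
size 0: {}; under {} B still reaches {D,H,Q,T,W,Y} ∋ Q.
{T}: B⊥Q given {T} in G with B→· removed — back-door holds.
P(Q|do(B)) = Σ_{T} P(Q|B,T)·P(T).

P(Q|do(B)): backdoor, adjust for {T}.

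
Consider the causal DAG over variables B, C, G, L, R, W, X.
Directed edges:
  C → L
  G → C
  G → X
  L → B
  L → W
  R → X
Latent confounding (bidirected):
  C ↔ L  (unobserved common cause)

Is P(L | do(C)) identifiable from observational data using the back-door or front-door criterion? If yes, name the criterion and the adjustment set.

desc(C)\{C}={B,L,W}; candidates ⊆ {G,R,X}.
C↔L: latent back-door arc(s) into C.
size 0: {}; under {} C still reaches {B,G,L,W,X} ∋ L.
size 1: {G}, {R}, {X}; under {G} C still reaches {B,L,W} ∋ L.
size 2: {G,R}, {G,X}, {R,X}; under {G,R} C still reaches {B,L,W} ∋ L.
C↔L cannot be blocked by any observed set — no back-door set.
No mediator lies on a directed C→…→L path.
Neither criterion identifies P(L|do(C)) in this graph.

P(L|do(C)): not identifiable (no BD/FD set).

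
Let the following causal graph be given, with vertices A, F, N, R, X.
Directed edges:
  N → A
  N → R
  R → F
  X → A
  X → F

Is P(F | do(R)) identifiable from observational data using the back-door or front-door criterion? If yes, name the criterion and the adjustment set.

P(F|do(R)): backdoor, adjust for ∅.

desc(R)\{R}={F}; candidates ⊆ {A,N,X}.
∅: R⊥F given ∅ in G with R→· removed — back-door holds.
P(F|do(R)) = P(F|R) — no adjustment needed.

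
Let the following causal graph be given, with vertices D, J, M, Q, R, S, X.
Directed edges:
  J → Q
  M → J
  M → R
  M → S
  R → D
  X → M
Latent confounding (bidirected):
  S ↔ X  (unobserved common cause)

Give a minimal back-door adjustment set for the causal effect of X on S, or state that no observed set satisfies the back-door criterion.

X→S: no observed back-door set.

desc(X)\{X}={D,J,M,Q,R,S}; candidates ⊆ {—}.
X↔S: latent back-door arc(s) into X.
size 0: {}; under {} X still reaches {S} ∋ S.
X↔S cannot be blocked by any observed set — no back-door set.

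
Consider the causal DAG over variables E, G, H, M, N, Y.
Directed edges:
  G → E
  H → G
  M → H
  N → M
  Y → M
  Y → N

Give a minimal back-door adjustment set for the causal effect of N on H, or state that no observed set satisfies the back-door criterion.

N→H: minimal back-door set {Y}.

desc(N)\{N}={E,G,H,M}; candidates ⊆ {Y}.
size 0: {}; under {} N still reaches {E,G,H,M,Y} ∋ H.
{Y}: N⊥H given {Y} in G with N→· removed — back-door holds.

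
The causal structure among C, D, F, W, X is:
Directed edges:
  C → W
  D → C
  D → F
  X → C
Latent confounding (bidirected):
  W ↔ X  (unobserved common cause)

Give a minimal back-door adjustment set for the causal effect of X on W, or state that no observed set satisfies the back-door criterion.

desc(X)\{X}={C,W}; candidates ⊆ {D,F}.
X↔W: latent back-door arc(s) into X.
size 0: {}; under {} X still reaches {W} ∋ W.
size 1: {D}, {F}; under {D} X still reaches {W} ∋ W.
size 2: {D,F}; under {D,F} X still reaches {W} ∋ W.
X↔W cannot be blocked by any observed set — no back-door set.

X→W: no observed back-door set.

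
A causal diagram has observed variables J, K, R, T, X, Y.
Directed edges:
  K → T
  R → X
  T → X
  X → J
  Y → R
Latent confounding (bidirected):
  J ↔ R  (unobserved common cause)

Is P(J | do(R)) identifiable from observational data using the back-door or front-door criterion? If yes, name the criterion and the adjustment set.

P(J|do(R)): frontdoor, adjust for {X}.

desc(R)\{R}={J,X}; candidates ⊆ {K,T,Y}.
R↔J: latent back-door arc(s) into R.
size 0: {}; under {} R still reaches {J,Y} ∋ J.
size 1: {K}, {T}, {Y}; under {K} R still reaches {J,Y} ∋ J.
size 2: {K,T}, {K,Y}, {T,Y}; under {K,T} R still reaches {J,Y} ∋ J.
R↔J cannot be blocked by any observed set — no back-door set.
{X}: (i) intercepts every directed R→J path; (ii) no back-door R→{X}; (iii) {R} blocks every back-door {X}→J. Front-door holds.
P(J|do(R)) = Σ_{X} P(X|R) Σ_{R'} P(J|X,R')P(R').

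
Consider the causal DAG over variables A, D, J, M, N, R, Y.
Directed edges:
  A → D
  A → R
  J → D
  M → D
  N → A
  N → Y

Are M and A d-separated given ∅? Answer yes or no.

Bayes-Ball from M | ∅ reaches {D}.
A ∉ reach(M|∅) ⇒ M ⊥ A | ∅.

Yes — M ⊥ A | ∅.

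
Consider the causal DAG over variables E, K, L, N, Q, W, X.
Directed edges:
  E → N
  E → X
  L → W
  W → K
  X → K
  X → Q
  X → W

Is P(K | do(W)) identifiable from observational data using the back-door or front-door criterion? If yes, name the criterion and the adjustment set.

desc(W)\{W}={K}; candidates ⊆ {E,L,N,Q,X}.
size 0: {}; under {} W still reaches {E,K,L,N,Q,X} ∋ K.
{X}: W⊥K given {X} in G with W→· removed — back-door holds.
P(K|do(W)) = Σ_{X} P(K|W,X)·P(X).

P(K|do(W)): backdoor, adjust for {X}.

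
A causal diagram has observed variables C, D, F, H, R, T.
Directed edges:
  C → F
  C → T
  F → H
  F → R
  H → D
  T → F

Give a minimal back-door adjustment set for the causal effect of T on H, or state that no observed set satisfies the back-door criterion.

desc(T)\{T}={D,F,H,R}; candidates ⊆ {C}.
size 0: {}; under {} T still reaches {C,D,F,H,R} ∋ H.
{C}: T⊥H given {C} in G with T→· removed — back-door holds.

T→H: minimal back-door set {C}.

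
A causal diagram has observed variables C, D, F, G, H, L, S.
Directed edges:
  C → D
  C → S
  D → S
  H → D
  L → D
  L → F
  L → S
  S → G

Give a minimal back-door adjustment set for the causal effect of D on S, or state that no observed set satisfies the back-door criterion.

desc(D)\{D}={G,S}; candidates ⊆ {C,F,H,L}.
size 0: {}; under {} D still reaches {C,F,G,H,L,S} ∋ S.
size 1: {C}, {F}, {H} …(+1); under {C} D still reaches {F,G,H,L,S} ∋ S.
{C,L}: D⊥S given {C,L} in G with D→· removed — back-door holds.

D→S: minimal back-door set {C, L}.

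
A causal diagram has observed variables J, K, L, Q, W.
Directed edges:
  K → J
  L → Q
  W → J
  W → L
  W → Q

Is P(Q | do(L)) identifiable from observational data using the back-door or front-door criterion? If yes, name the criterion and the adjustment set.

P(Q|do(L)): backdoor, adjust for {W}.

desc(L)\{L}={Q}; candidates ⊆ {J,K,W}.
size 0: {}; under {} L still reaches {J,Q,W} ∋ Q.
{W}: L⊥Q given {W} in G with L→· removed — back-door holds.
P(Q|do(L)) = Σ_{W} P(Q|L,W)·P(W).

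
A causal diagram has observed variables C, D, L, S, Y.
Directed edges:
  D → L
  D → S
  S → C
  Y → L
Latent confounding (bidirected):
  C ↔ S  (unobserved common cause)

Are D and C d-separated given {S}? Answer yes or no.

Bayes-Ball from D | {S} reaches {C,L}.
C ∈ reach(D|{S}) ⇒ D ⊥̸ C | {S}.

No — D and C are d-connected given {S}.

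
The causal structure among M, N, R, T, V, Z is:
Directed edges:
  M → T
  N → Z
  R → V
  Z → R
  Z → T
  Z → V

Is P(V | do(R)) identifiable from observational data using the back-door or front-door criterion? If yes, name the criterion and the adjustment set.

P(V|do(R)): backdoor, adjust for {Z}.

desc(R)\{R}={V}; candidates ⊆ {M,N,T,Z}.
size 0: {}; under {} R still reaches {N,T,V,Z} ∋ V.
{Z}: R⊥V given {Z} in G with R→· removed — back-door holds.
P(V|do(R)) = Σ_{Z} P(V|R,Z)·P(Z).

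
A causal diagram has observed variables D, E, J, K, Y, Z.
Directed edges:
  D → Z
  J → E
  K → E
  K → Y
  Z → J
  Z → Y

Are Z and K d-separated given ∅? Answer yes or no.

Yes — Z ⊥ K | ∅.

Bayes-Ball from Z | ∅ reaches {D,E,J,Y}.
K ∉ reach(Z|∅) ⇒ Z ⊥ K | ∅.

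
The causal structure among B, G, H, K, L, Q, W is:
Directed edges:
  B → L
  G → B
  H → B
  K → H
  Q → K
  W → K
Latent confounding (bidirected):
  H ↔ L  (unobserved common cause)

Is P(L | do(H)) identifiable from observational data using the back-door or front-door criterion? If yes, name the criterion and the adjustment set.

P(L|do(H)): frontdoor, adjust for {B}.

desc(H)\{H}={B,L}; candidates ⊆ {G,K,Q,W}.
H↔L: latent back-door arc(s) into H.
size 0: {}; under {} H still reaches {K,L,Q,W} ∋ L.
size 1: {G}, {K}, {Q} …(+1); under {G} H still reaches {K,L,Q,W} ∋ L.
size 2: {G,K}, {G,Q}, {G,W} …(+3); under {G,K} H still reaches {L} ∋ L.
H↔L cannot be blocked by any observed set — no back-door set.
{B}: (i) intercepts every directed H→L path; (ii) no back-door H→{B}; (iii) {H} blocks every back-door {B}→L. Front-door holds.
P(L|do(H)) = Σ_{B} P(B|H) Σ_{H'} P(L|B,H')P(H').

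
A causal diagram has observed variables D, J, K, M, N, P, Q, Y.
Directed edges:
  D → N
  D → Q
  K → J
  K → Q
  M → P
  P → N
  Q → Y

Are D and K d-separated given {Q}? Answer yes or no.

No — D and K are d-connected given {Q}.

Bayes-Ball from D | {Q} reaches {J,K,N}.
K ∈ reach(D|{Q}) ⇒ D ⊥̸ K | {Q}.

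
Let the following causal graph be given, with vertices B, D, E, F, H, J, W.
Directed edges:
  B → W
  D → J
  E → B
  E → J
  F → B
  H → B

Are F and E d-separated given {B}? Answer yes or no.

Bayes-Ball from F | {B} reaches {E,H,J}.
E ∈ reach(F|{B}) ⇒ F ⊥̸ E | {B}.

No — F and E are d-connected given {B}.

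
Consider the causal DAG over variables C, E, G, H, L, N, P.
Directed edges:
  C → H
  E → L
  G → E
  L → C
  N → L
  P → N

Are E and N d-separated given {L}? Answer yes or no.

Bayes-Ball from E | {L} reaches {G,N,P}.
N ∈ reach(E|{L}) ⇒ E ⊥̸ N | {L}.

No — E and N are d-connected given {L}.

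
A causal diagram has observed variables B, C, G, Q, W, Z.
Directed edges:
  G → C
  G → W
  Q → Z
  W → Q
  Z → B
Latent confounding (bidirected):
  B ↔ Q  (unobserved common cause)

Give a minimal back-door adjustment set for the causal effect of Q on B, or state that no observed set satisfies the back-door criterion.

Q→B: no observed back-door set.

desc(Q)\{Q}={B,Z}; candidates ⊆ {C,G,W}.
Q↔B: latent back-door arc(s) into Q.
size 0: {}; under {} Q still reaches {B,C,G,W} ∋ B.
size 1: {C}, {G}, {W}; under {C} Q still reaches {B,G,W} ∋ B.
size 2: {C,G}, {C,W}, {G,W}; under {C,G} Q still reaches {B,W} ∋ B.
Q↔B cannot be blocked by any observed set — no back-door set.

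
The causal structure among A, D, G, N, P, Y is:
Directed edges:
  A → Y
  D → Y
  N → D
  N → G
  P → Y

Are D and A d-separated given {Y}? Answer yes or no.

No — D and A are d-connected given {Y}.

Bayes-Ball from D | {Y} reaches {A,G,N,P}.
A ∈ reach(D|{Y}) ⇒ D ⊥̸ A | {Y}.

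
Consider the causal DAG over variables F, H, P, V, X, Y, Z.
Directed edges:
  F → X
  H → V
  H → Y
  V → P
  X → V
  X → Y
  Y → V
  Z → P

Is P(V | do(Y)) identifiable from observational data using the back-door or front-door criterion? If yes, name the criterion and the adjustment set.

P(V|do(Y)): backdoor, adjust for {H, X}.

desc(Y)\{Y}={P,V}; candidates ⊆ {F,H,X,Z}.
size 0: {}; under {} Y still reaches {F,H,P,V,X} ∋ V.
size 1: {F}, {H}, {X} …(+1); under {F} Y still reaches {H,P,V,X} ∋ V.
{H,X}: Y⊥V given {H,X} in G with Y→· removed — back-door holds.
P(V|do(Y)) = Σ_{H,X} P(V|Y,H,X)·P(H,X).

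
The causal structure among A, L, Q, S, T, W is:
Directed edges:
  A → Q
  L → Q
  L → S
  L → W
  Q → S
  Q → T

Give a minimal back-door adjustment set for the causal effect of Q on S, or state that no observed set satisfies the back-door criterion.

Q→S: minimal back-door set {L}.

desc(Q)\{Q}={S,T}; candidates ⊆ {A,L,W}.
size 0: {}; under {} Q still reaches {A,L,S,W} ∋ S.
{L}: Q⊥S given {L} in G with Q→· removed — back-door holds.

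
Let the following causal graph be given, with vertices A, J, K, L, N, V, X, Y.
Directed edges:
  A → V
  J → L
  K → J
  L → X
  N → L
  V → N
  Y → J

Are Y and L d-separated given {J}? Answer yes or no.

Yes — Y ⊥ L | {J}.

Bayes-Ball from Y | {J} reaches {K}.
L ∉ reach(Y|{J}) ⇒ Y ⊥ L | {J}.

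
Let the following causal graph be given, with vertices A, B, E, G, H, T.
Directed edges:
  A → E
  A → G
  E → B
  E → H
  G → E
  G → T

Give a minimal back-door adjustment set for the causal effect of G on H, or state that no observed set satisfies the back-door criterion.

G→H: minimal back-door set {A}.

desc(G)\{G}={B,E,H,T}; candidates ⊆ {A}.
size 0: {}; under {} G still reaches {A,B,E,H} ∋ H.
{A}: G⊥H given {A} in G with G→· removed — back-door holds.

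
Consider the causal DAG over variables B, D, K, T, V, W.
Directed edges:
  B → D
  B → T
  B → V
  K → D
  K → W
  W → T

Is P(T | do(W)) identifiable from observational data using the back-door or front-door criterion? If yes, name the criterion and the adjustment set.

P(T|do(W)): backdoor, adjust for ∅.

desc(W)\{W}={T}; candidates ⊆ {B,D,K,V}.
∅: W⊥T given ∅ in G with W→· removed — back-door holds.
P(T|do(W)) = P(T|W) — no adjustment needed.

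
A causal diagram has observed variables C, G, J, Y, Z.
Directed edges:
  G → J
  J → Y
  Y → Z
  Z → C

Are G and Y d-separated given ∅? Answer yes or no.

Bayes-Ball from G | ∅ reaches {C,J,Y,Z}.
Y ∈ reach(G|∅) ⇒ G ⊥̸ Y | ∅.

No — G and Y are d-connected given ∅.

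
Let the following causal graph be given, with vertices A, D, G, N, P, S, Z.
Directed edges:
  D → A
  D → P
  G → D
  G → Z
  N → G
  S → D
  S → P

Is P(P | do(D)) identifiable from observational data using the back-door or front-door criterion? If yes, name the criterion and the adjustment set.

desc(D)\{D}={A,P}; candidates ⊆ {G,N,S,Z}.
size 0: {}; under {} D still reaches {G,N,P,S,Z} ∋ P.
{S}: D⊥P given {S} in G with D→· removed — back-door holds.
P(P|do(D)) = Σ_{S} P(P|D,S)·P(S).

P(P|do(D)): backdoor, adjust for {S}.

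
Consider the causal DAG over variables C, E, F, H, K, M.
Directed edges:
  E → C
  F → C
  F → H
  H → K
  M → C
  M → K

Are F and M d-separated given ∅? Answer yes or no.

Bayes-Ball from F | ∅ reaches {C,H,K}.
M ∉ reach(F|∅) ⇒ F ⊥ M | ∅.

Yes — F ⊥ M | ∅.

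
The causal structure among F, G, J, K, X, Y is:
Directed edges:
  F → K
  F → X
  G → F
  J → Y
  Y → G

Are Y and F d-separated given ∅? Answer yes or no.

Bayes-Ball from Y | ∅ reaches {F,G,J,K,X}.
F ∈ reach(Y|∅) ⇒ Y ⊥̸ F | ∅.

No — Y and F are d-connected given ∅.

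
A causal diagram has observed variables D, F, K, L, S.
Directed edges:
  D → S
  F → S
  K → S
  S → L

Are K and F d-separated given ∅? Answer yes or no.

Bayes-Ball from K | ∅ reaches {L,S}.
F ∉ reach(K|∅) ⇒ K ⊥ F | ∅.

Yes — K ⊥ F | ∅.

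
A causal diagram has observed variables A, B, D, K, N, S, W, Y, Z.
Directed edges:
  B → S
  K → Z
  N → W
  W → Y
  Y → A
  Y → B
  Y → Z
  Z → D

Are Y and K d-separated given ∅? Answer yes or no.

Yes — Y ⊥ K | ∅.

Bayes-Ball from Y | ∅ reaches {A,B,D,N,S,W,Z}.
K ∉ reach(Y|∅) ⇒ Y ⊥ K | ∅.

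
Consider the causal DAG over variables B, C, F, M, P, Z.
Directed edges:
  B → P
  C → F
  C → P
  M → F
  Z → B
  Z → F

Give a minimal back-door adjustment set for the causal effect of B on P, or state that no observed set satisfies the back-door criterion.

B→P: minimal back-door set ∅.

desc(B)\{B}={P}; candidates ⊆ {C,F,M,Z}.
∅: B⊥P given ∅ in G with B→· removed — back-door holds.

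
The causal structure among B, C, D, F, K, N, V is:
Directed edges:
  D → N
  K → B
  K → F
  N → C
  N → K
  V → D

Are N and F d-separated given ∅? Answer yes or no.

Bayes-Ball from N | ∅ reaches {B,C,D,F,K,V}.
F ∈ reach(N|∅) ⇒ N ⊥̸ F | ∅.

No — N and F are d-connected given ∅.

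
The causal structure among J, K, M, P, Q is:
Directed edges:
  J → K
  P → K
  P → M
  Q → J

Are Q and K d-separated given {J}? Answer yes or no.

Bayes-Ball from Q | {J} reaches ∅.
K ∉ reach(Q|{J}) ⇒ Q ⊥ K | {J}.

Yes — Q ⊥ K | {J}.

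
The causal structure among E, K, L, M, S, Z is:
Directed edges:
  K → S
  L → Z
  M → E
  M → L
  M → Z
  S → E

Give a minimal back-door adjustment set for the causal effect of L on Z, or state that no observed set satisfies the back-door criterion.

L→Z: minimal back-door set {M}.

desc(L)\{L}={Z}; candidates ⊆ {E,K,M,S}.
size 0: {}; under {} L still reaches {E,M,Z} ∋ Z.
{M}: L⊥Z given {M} in G with L→· removed — back-door holds.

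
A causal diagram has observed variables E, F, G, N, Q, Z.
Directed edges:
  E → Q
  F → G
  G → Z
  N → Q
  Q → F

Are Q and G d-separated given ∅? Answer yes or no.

Bayes-Ball from Q | ∅ reaches {E,F,G,N,Z}.
G ∈ reach(Q|∅) ⇒ Q ⊥̸ G | ∅.

No — Q and G are d-connected given ∅.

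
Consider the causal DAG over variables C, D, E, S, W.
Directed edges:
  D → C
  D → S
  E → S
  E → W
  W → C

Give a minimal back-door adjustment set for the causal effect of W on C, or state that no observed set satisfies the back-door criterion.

desc(W)\{W}={C}; candidates ⊆ {D,E,S}.
∅: W⊥C given ∅ in G with W→· removed — back-door holds.

W→C: minimal back-door set ∅.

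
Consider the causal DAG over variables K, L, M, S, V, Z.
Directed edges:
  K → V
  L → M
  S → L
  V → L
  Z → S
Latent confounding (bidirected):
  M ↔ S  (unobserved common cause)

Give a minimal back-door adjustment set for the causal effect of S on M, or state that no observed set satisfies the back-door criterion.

S→M: no observed back-door set.

desc(S)\{S}={L,M}; candidates ⊆ {K,V,Z}.
S↔M: latent back-door arc(s) into S.
size 0: {}; under {} S still reaches {M,Z} ∋ M.
size 1: {K}, {V}, {Z}; under {K} S still reaches {M,Z} ∋ M.
size 2: {K,V}, {K,Z}, {V,Z}; under {K,V} S still reaches {M,Z} ∋ M.
S↔M cannot be blocked by any observed set — no back-door set.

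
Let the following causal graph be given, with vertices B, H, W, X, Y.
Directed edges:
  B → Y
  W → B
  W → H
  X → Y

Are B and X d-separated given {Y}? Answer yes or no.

Bayes-Ball from B | {Y} reaches {H,W,X}.
X ∈ reach(B|{Y}) ⇒ B ⊥̸ X | {Y}.

No — B and X are d-connected given {Y}.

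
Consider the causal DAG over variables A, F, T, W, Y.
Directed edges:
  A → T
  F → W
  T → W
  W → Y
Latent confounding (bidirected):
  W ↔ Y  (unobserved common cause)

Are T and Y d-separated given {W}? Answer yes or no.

No — T and Y are d-connected given {W}.

Bayes-Ball from T | {W} reaches {A,F,Y}.
Y ∈ reach(T|{W}) ⇒ T ⊥̸ Y | {W}.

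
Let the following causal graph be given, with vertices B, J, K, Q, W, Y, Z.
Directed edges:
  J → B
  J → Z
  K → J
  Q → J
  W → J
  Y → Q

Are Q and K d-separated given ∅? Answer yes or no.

Yes — Q ⊥ K | ∅.

Bayes-Ball from Q | ∅ reaches {B,J,Y,Z}.
K ∉ reach(Q|∅) ⇒ Q ⊥ K | ∅.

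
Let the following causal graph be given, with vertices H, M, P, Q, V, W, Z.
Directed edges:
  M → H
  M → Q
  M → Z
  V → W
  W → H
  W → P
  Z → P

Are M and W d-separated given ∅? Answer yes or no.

Bayes-Ball from M | ∅ reaches {H,P,Q,Z}.
W ∉ reach(M|∅) ⇒ M ⊥ W | ∅.

Yes — M ⊥ W | ∅.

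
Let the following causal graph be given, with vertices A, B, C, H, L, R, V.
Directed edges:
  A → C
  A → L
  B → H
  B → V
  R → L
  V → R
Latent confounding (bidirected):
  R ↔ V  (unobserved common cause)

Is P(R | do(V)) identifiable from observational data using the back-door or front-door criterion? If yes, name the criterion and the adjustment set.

P(R|do(V)): not identifiable (no BD/FD set).

desc(V)\{V}={L,R}; candidates ⊆ {A,B,C,H}.
V↔R: latent back-door arc(s) into V.
size 0: {}; under {} V still reaches {B,H,L,R} ∋ R.
size 1: {A}, {B}, {C} …(+1); under {A} V still reaches {B,H,L,R} ∋ R.
size 2: {A,B}, {A,C}, {A,H} …(+3); under {A,B} V still reaches {L,R} ∋ R.
V↔R cannot be blocked by any observed set — no back-door set.
No mediator lies on a directed V→…→R path.
Neither criterion identifies P(R|do(V)) in this graph.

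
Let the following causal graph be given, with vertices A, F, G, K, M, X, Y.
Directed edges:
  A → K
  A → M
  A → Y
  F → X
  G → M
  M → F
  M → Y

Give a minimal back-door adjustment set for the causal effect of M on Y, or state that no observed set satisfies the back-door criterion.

M→Y: minimal back-door set {A}.

desc(M)\{M}={F,X,Y}; candidates ⊆ {A,G,K}.
size 0: {}; under {} M still reaches {A,G,K,Y} ∋ Y.
{A}: M⊥Y given {A} in G with M→· removed — back-door holds.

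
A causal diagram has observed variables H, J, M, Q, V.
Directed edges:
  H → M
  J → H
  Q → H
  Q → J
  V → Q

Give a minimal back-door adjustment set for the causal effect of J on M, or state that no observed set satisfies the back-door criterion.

J→M: minimal back-door set {Q}.

desc(J)\{J}={H,M}; candidates ⊆ {Q,V}.
size 0: {}; under {} J still reaches {H,M,Q,V} ∋ M.
{Q}: J⊥M given {Q} in G with J→· removed — back-door holds.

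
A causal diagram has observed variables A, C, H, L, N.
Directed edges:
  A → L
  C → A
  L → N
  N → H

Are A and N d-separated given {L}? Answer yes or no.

Yes — A ⊥ N | {L}.

Bayes-Ball from A | {L} reaches {C}.
N ∉ reach(A|{L}) ⇒ A ⊥ N | {L}.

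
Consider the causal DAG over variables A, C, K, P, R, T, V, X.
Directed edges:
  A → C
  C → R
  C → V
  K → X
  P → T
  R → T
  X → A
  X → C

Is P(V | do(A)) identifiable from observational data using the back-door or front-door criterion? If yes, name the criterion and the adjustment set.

P(V|do(A)): backdoor, adjust for {X}.

desc(A)\{A}={C,R,T,V}; candidates ⊆ {K,P,X}.
size 0: {}; under {} A still reaches {C,K,R,T,V,X} ∋ V.
{X}: A⊥V given {X} in G with A→· removed — back-door holds.
P(V|do(A)) = Σ_{X} P(V|A,X)·P(X).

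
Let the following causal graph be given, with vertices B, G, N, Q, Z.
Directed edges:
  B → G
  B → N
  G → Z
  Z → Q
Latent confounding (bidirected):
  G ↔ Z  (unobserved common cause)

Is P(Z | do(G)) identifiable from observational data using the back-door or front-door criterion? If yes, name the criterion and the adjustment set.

desc(G)\{G}={Q,Z}; candidates ⊆ {B,N}.
G↔Z: latent back-door arc(s) into G.
size 0: {}; under {} G still reaches {B,N,Q,Z} ∋ Z.
size 1: {B}, {N}; under {B} G still reaches {Q,Z} ∋ Z.
size 2: {B,N}; under {B,N} G still reaches {Q,Z} ∋ Z.
G↔Z cannot be blocked by any observed set — no back-door set.
No mediator lies on a directed G→…→Z path.
Neither criterion identifies P(Z|do(G)) in this graph.

P(Z|do(G)): not identifiable (no BD/FD set).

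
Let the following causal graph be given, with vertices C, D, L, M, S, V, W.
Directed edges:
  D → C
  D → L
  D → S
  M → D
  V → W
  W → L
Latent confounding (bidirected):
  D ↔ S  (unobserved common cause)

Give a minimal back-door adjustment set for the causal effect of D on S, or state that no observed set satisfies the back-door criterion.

desc(D)\{D}={C,L,S}; candidates ⊆ {M,V,W}.
D↔S: latent back-door arc(s) into D.
size 0: {}; under {} D still reaches {M,S} ∋ S.
size 1: {M}, {V}, {W}; under {M} D still reaches {S} ∋ S.
size 2: {M,V}, {M,W}, {V,W}; under {M,V} D still reaches {S} ∋ S.
D↔S cannot be blocked by any observed set — no back-door set.

D→S: no observed back-door set.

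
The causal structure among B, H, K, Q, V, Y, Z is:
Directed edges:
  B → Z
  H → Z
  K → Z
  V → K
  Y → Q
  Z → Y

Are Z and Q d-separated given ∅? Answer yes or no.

Bayes-Ball from Z | ∅ reaches {B,H,K,Q,V,Y}.
Q ∈ reach(Z|∅) ⇒ Z ⊥̸ Q | ∅.

No — Z and Q are d-connected given ∅.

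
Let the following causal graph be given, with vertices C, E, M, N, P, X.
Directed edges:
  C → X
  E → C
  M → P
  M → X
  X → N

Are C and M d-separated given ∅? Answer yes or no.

Yes — C ⊥ M | ∅.

Bayes-Ball from C | ∅ reaches {E,N,X}.
M ∉ reach(C|∅) ⇒ C ⊥ M | ∅.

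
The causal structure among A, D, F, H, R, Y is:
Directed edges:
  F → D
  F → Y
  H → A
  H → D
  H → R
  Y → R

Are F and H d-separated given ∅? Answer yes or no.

Yes — F ⊥ H | ∅.

Bayes-Ball from F | ∅ reaches {D,R,Y}.
H ∉ reach(F|∅) ⇒ F ⊥ H | ∅.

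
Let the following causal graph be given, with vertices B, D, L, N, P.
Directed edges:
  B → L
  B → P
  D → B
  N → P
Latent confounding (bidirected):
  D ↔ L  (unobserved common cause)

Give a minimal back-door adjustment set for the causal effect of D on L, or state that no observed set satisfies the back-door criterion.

D→L: no observed back-door set.

desc(D)\{D}={B,L,P}; candidates ⊆ {N}.
D↔L: latent back-door arc(s) into D.
size 0: {}; under {} D still reaches {L} ∋ L.
size 1: {N}; under {N} D still reaches {L} ∋ L.
D↔L cannot be blocked by any observed set — no back-door set.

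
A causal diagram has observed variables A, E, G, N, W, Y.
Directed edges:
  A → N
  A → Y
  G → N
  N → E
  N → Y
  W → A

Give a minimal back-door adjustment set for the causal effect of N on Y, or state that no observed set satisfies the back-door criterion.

N→Y: minimal back-door set {A}.

desc(N)\{N}={E,Y}; candidates ⊆ {A,G,W}.
size 0: {}; under {} N still reaches {A,G,W,Y} ∋ Y.
{A}: N⊥Y given {A} in G with N→· removed — back-door holds.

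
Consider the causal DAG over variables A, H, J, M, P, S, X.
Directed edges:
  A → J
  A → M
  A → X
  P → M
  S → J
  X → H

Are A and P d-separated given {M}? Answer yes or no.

Bayes-Ball from A | {M} reaches {H,J,P,X}.
P ∈ reach(A|{M}) ⇒ A ⊥̸ P | {M}.

No — A and P are d-connected given {M}.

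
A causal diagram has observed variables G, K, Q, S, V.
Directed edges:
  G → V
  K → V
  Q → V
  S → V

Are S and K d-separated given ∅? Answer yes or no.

Bayes-Ball from S | ∅ reaches {V}.
K ∉ reach(S|∅) ⇒ S ⊥ K | ∅.

Yes — S ⊥ K | ∅.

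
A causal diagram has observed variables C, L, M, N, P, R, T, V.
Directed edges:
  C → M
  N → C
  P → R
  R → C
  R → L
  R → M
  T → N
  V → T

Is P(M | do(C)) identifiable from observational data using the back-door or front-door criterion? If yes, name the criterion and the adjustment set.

P(M|do(C)): backdoor, adjust for {R}.

desc(C)\{C}={M}; candidates ⊆ {L,N,P,R,T,V}.
size 0: {}; under {} C still reaches {L,M,N,P,R,T,V} ∋ M.
{R}: C⊥M given {R} in G with C→· removed — back-door holds.
P(M|do(C)) = Σ_{R} P(M|C,R)·P(R).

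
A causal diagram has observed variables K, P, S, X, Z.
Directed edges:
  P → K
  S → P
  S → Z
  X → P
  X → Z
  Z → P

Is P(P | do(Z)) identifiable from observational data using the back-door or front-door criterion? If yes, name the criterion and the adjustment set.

desc(Z)\{Z}={K,P}; candidates ⊆ {S,X}.
size 0: {}; under {} Z still reaches {K,P,S,X} ∋ P.
size 1: {S}, {X}; under {S} Z still reaches {K,P,X} ∋ P.
{S,X}: Z⊥P given {S,X} in G with Z→· removed — back-door holds.
P(P|do(Z)) = Σ_{S,X} P(P|Z,S,X)·P(S,X).

P(P|do(Z)): backdoor, adjust for {S, X}.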